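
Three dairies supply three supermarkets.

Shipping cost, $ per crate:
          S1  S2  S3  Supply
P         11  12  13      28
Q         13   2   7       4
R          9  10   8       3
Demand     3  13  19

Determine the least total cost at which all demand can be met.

Optimal allocation:
  P to S1: 3 crates
  P to S2: 9 crates
  P to S3: 16 crates
  Q to S2: 4 crates
  R to S3: 3 crates
Total cost = $381.

381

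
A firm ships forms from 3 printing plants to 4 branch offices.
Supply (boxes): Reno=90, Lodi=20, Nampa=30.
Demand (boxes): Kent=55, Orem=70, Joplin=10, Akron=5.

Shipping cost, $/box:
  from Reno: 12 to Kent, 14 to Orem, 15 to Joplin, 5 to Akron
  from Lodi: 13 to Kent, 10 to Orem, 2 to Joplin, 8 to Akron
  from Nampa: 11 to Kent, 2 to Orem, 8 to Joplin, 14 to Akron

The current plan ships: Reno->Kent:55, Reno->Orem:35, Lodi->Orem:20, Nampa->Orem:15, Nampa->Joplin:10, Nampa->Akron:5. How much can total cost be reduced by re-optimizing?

245

Current plan cost = 55·12 + 35·14 + 20·10 + 15·2 + 10·8 + 5·14 = $1530.
Optimal plan:
  Reno to Kent: 55 boxes
  Reno to Orem: 30 boxes
  Reno to Akron: 5 boxes
  Lodi to Orem: 10 boxes
  Lodi to Joplin: 10 boxes
  Nampa to Orem: 30 boxes
Optimal cost = $1285.
Saving = 1530 − 1285 = $245.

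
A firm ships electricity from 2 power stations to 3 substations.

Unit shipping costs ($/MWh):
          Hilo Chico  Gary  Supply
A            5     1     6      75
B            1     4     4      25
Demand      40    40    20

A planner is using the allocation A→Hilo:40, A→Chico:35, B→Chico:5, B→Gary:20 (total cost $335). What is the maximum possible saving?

75

Current plan cost = 40·5 + 35·1 + 5·4 + 20·4 = $335.
Optimal plan:
  A→Hilo: 15 MWh
  A→Chico: 40 MWh
  A→Gary: 20 MWh
  B→Hilo: 25 MWh
Optimal cost = $260.
Saving = 335 − 260 = $75.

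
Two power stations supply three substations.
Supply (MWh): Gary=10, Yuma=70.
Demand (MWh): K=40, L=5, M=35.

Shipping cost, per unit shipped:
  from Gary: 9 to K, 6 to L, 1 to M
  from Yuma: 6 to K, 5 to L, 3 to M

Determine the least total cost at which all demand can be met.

350

Optimal allocation:
  Gary–M: 10 × 1 = 10
  Yuma–K: 40 × 6 = 240
  Yuma–L: 5 × 5 = 25
  Yuma–M: 25 × 3 = 75
Total = 10 + 240 + 25 + 75 = 350.
(Supply check: Gary ships 10; Yuma ships 70.)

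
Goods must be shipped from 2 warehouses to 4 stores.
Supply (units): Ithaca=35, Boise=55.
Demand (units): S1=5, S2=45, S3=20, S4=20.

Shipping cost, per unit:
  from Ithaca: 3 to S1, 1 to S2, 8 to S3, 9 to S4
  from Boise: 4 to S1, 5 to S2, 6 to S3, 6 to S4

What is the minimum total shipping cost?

345

A cheapest plan:
  Ithaca to S2: 35 × 1 = 35
  Boise to S1: 5 × 4 = 20
  Boise to S2: 10 × 5 = 50
  Boise to S3: 20 × 6 = 120
  Boise to S4: 20 × 6 = 120
Total = 35 + 20 + 50 + 120 + 120 = 345.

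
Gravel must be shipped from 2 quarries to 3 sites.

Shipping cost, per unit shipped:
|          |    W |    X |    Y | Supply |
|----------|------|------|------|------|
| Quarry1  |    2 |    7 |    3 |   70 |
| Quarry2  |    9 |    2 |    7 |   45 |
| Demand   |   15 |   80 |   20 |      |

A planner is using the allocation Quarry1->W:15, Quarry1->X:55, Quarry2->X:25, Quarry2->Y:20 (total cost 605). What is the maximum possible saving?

180

Current plan cost = 15·2 + 55·7 + 25·2 + 20·7 = 605.
Optimal plan:
  Quarry1–W: 15 truckloads
  Quarry1–X: 35 truckloads
  Quarry1–Y: 20 truckloads
  Quarry2–X: 45 truckloads
Optimal cost = 425.
Saving = 605 − 425 = 180.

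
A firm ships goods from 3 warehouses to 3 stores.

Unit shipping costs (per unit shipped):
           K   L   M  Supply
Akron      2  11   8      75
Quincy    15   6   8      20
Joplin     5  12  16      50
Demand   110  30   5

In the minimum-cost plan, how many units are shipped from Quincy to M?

0

Optimal shipments:
  Akron->K: 70 × 2 = 140
  Akron->M: 5 × 8 = 40
  Quincy->L: 20 × 6 = 120
  Joplin->K: 40 × 5 = 200
  Joplin->L: 10 × 12 = 120
Total cost = 620.
The route Quincy→M is not used.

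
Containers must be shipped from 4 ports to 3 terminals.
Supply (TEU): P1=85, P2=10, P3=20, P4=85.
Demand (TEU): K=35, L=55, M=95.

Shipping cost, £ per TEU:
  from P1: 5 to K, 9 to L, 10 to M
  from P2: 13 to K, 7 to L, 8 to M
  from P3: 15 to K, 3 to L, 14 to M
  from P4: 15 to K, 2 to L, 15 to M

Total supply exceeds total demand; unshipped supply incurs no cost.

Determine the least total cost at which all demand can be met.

An optimal shipping plan:
  P1–K: 35 TEU
  P1–M: 50 TEU
  P2–M: 10 TEU
  P3–M: 20 TEU
  P4–L: 55 TEU
  P4–M: 15 TEU
Total cost = £1370.

1370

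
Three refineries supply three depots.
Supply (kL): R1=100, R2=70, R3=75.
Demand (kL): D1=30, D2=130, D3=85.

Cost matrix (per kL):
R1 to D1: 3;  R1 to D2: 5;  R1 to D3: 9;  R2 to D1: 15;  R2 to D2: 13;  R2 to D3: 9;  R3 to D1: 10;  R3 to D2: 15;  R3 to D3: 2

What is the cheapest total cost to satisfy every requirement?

Optimal allocation:
  R1 to D1: 30 × 3 = 90
  R1 to D2: 70 × 5 = 350
  R2 to D2: 60 × 13 = 780
  R2 to D3: 10 × 9 = 90
  R3 to D3: 75 × 2 = 150
Total = 90 + 350 + 780 + 90 + 150 = 1460.

1460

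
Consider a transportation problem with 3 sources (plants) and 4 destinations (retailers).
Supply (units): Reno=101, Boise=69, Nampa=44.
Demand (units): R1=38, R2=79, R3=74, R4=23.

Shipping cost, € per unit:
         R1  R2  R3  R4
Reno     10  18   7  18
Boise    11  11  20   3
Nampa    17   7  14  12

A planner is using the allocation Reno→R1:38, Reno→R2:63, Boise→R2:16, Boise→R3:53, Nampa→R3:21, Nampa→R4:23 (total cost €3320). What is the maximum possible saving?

1649

Current plan cost = 38·10 + 63·18 + 16·11 + 53·20 + 21·14 + 23·12 = €3320.
Optimal plan:
  Reno–R1: 27 × €10 = €270
  Reno–R3: 74 × €7 = €518
  Boise–R1: 11 × €11 = €121
  Boise–R2: 35 × €11 = €385
  Boise–R4: 23 × €3 = €69
  Nampa–R2: 44 × €7 = €308
Optimal cost = €1671.
Saving = 3320 − 1671 = €1649.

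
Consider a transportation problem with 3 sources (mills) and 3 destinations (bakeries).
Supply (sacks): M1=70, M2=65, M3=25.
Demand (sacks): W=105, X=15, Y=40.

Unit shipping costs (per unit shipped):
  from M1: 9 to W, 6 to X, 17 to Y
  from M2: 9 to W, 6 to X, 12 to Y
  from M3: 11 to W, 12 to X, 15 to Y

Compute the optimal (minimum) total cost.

1565

A cheapest plan:
  M1->W: 55 × 9 = 495
  M1->X: 15 × 6 = 90
  M2->W: 25 × 9 = 225
  M2->Y: 40 × 12 = 480
  M3->W: 25 × 11 = 275
Total = 495 + 90 + 225 + 480 + 275 = 1565.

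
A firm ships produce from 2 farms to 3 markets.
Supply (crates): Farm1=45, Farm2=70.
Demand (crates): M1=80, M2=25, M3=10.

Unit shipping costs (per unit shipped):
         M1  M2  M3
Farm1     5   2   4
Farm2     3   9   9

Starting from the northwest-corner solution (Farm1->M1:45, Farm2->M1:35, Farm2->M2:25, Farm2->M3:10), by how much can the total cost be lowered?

Current plan cost = 45·5 + 35·3 + 25·9 + 10·9 = 645.
Optimal plan:
  Farm1 to M1: 10 × 5 = 50
  Farm1 to M2: 25 × 2 = 50
  Farm1 to M3: 10 × 4 = 40
  Farm2 to M1: 70 × 3 = 210
Optimal cost = 350.
Saving = 645 − 350 = 295.

295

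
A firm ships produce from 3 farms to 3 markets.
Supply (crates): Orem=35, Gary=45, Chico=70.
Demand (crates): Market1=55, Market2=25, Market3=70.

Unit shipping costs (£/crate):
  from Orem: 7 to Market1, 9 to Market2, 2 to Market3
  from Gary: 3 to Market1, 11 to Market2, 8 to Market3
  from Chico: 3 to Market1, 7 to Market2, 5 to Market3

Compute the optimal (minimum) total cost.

A cheapest plan:
  Orem to Market3: 35 × £2 = £70
  Gary to Market1: 45 × £3 = £135
  Chico to Market1: 10 × £3 = £30
  Chico to Market2: 25 × £7 = £175
  Chico to Market3: 35 × £5 = £175
Total = 70 + 135 + 30 + 175 + 175 = £585.

585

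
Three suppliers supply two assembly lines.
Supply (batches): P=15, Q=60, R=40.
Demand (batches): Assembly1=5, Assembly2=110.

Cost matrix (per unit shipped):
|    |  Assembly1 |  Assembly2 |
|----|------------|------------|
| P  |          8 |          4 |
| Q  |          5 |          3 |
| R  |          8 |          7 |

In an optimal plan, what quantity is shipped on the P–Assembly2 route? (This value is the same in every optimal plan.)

15

Solving gives:
  P to Assembly2: 15 × 4 = 60
  Q to Assembly2: 60 × 3 = 180
  R to Assembly1: 5 × 8 = 40
  R to Assembly2: 35 × 7 = 245
Total cost = 525.
So P→Assembly2 carries 15 batches.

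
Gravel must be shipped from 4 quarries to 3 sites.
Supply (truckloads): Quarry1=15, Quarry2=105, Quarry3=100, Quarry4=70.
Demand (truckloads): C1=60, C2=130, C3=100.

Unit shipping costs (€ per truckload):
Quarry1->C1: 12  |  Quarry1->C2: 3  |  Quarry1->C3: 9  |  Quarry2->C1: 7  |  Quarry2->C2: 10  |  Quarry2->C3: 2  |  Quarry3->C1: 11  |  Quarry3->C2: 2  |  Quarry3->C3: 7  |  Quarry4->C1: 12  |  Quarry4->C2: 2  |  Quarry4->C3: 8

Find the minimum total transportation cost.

1115

A cheapest plan:
  Quarry1→C2: 15 truckloads
  Quarry2→C1: 5 truckloads
  Quarry2→C3: 100 truckloads
  Quarry3→C1: 55 truckloads
  Quarry3→C2: 45 truckloads
  Quarry4→C2: 70 truckloads
Total cost = €1115.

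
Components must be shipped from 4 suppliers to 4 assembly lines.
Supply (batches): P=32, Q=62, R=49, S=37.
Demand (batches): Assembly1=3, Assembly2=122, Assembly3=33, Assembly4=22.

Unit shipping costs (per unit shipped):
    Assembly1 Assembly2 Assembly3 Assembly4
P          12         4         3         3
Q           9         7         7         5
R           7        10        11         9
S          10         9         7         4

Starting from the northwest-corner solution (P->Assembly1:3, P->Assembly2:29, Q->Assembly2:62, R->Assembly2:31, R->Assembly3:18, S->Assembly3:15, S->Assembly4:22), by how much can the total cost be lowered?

69

Current plan cost = 3·12 + 29·4 + 62·7 + 31·10 + 18·11 + 15·7 + 22·4 = 1287.
Optimal plan:
  P to Assembly2: 14 × 4 = 56
  P to Assembly3: 18 × 3 = 54
  Q to Assembly2: 62 × 7 = 434
  R to Assembly1: 3 × 7 = 21
  R to Assembly2: 46 × 10 = 460
  S to Assembly3: 15 × 7 = 105
  S to Assembly4: 22 × 4 = 88
Optimal cost = 1218.
Saving = 1287 − 1218 = 69.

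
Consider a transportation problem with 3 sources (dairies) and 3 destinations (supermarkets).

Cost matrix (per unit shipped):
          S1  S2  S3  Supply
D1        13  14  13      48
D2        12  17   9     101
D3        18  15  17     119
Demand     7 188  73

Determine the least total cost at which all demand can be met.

An optimal shipping plan:
  D1–S2: 48 × 14 = 672
  D2–S1: 7 × 12 = 84
  D2–S2: 21 × 17 = 357
  D2–S3: 73 × 9 = 657
  D3–S2: 119 × 15 = 1785
Total = 672 + 84 + 357 + 657 + 1785 = 3555.

3555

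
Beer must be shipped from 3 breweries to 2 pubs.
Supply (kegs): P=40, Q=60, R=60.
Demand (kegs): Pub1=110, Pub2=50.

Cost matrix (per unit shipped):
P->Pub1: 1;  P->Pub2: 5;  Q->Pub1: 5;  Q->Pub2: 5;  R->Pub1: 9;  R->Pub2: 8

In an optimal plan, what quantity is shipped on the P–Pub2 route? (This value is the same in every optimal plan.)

The minimum-cost plan:
  P->Pub1: 40 × 1 = 40
  Q->Pub1: 60 × 5 = 300
  R->Pub1: 10 × 9 = 90
  R->Pub2: 50 × 8 = 400
Total cost = 830.
The route P→Pub2 is not used.

0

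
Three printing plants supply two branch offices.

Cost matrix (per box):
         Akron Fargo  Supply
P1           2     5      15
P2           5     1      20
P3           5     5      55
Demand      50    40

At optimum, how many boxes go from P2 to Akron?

0

Optimal shipments:
  P1->Akron: 15 × 2 = 30
  P2->Fargo: 20 × 1 = 20
  P3->Akron: 35 × 5 = 175
  P3->Fargo: 20 × 5 = 100
Total cost = 325.
The route P2→Akron is not used.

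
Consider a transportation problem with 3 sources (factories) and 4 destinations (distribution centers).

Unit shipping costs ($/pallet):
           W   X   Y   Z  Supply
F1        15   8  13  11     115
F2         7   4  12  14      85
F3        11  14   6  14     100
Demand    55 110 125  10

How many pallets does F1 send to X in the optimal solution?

80

The minimum-cost plan:
  F1–X: 80 pallets
  F1–Y: 25 pallets
  F1–Z: 10 pallets
  F2–W: 55 pallets
  F2–X: 30 pallets
  F3–Y: 100 pallets
Total cost = $2180.
So F1→X carries 80 pallets.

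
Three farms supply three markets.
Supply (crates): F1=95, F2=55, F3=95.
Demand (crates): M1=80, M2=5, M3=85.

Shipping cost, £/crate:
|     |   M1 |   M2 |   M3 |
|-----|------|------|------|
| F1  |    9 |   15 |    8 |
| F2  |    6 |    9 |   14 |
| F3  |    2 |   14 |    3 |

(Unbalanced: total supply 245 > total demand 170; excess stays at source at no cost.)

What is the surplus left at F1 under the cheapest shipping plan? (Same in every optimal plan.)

75

An optimal plan:
  F1->M3: 20 × £8 = £160
  F2->M1: 50 × £6 = £300
  F2->M2: 5 × £9 = £45
  F3->M1: 30 × £2 = £60
  F3->M3: 65 × £3 = £195
Total cost = £760.
F1 ships 20 of its 95, leaving 75.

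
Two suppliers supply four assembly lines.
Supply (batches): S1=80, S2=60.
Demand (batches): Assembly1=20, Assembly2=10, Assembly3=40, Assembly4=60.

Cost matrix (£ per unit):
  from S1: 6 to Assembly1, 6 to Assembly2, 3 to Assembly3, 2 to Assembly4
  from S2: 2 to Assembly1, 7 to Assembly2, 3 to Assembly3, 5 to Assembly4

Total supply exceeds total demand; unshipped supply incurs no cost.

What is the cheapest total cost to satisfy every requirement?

340

Optimal allocation:
  S1→Assembly2: 10 × £6 = £60
  S1→Assembly3: 10 × £3 = £30
  S1→Assembly4: 60 × £2 = £120
  S2→Assembly1: 20 × £2 = £40
  S2→Assembly3: 30 × £3 = £90
Total = 60 + 30 + 120 + 40 + 90 = £340.
(Supply check: S1 ships 80; S2 ships 50.)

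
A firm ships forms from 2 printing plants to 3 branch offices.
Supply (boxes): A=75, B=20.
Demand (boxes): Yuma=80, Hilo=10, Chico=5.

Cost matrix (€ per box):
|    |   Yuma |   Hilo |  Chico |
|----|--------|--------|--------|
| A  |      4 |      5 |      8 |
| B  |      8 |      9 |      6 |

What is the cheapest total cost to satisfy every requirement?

460

An optimal shipping plan:
  A–Yuma: 65 × €4 = €260
  A–Hilo: 10 × €5 = €50
  B–Yuma: 15 × €8 = €120
  B–Chico: 5 × €6 = €30
Total = 260 + 50 + 120 + 30 = €460.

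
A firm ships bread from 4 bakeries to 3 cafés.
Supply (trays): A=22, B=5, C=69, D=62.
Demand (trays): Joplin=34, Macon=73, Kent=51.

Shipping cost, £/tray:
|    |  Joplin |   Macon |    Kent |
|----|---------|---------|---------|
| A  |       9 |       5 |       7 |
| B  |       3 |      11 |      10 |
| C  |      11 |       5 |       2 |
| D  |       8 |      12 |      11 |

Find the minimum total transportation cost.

945

Optimal allocation:
  A->Macon: 22 × £5 = £110
  B->Joplin: 5 × £3 = £15
  C->Macon: 18 × £5 = £90
  C->Kent: 51 × £2 = £102
  D->Joplin: 29 × £8 = £232
  D->Macon: 33 × £12 = £396
Total = 110 + 15 + 90 + 102 + 232 + 396 = £945.
(Supply check: A ships 22; B ships 5; C ships 69; D ships 62.)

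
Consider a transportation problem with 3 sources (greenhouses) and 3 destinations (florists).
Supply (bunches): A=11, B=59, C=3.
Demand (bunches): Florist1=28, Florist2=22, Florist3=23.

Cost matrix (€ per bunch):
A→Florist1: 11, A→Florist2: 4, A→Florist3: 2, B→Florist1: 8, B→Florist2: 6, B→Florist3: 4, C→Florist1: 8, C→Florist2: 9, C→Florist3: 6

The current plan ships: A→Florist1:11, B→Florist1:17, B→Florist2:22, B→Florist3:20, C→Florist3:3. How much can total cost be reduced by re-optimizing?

Current plan cost = 11·11 + 17·8 + 22·6 + 20·4 + 3·6 = €487.
Optimal plan:
  A->Florist2: 11 × €4 = €44
  B->Florist1: 25 × €8 = €200
  B->Florist2: 11 × €6 = €66
  B->Florist3: 23 × €4 = €92
  C->Florist1: 3 × €8 = €24
Optimal cost = €426.
Saving = 487 − 426 = €61.

61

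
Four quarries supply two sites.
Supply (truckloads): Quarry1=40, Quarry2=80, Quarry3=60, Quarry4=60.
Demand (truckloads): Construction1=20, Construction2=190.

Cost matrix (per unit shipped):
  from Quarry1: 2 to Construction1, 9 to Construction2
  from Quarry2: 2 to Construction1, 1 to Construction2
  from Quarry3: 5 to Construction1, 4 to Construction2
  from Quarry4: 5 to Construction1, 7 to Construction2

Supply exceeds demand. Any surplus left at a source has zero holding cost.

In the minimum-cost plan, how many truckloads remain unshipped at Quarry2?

Minimum-cost shipments:
  Quarry1–Construction1: 20 × 2 = 40
  Quarry2–Construction2: 80 × 1 = 80
  Quarry3–Construction2: 60 × 4 = 240
  Quarry4–Construction2: 50 × 7 = 350
Total cost = 710.
Quarry2 ships 80 of its 80, leaving 0.

0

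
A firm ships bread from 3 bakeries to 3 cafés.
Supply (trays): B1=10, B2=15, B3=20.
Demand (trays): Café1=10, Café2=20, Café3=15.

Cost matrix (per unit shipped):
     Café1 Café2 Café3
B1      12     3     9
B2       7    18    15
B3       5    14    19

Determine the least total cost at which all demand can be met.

445

A cheapest plan:
  B1->Café2: 10 trays
  B2->Café3: 15 trays
  B3->Café1: 10 trays
  B3->Café2: 10 trays
Total cost = 445.
(Supply check: B1 ships 10; B2 ships 15; B3 ships 20.)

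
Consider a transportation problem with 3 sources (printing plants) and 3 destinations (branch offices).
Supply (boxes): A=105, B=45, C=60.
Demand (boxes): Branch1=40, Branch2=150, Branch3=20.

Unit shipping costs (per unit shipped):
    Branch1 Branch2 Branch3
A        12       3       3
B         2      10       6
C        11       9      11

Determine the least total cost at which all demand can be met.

965

An optimal shipping plan:
  A–Branch2: 90 boxes
  A–Branch3: 15 boxes
  B–Branch1: 40 boxes
  B–Branch3: 5 boxes
  C–Branch2: 60 boxes
Total cost = 965.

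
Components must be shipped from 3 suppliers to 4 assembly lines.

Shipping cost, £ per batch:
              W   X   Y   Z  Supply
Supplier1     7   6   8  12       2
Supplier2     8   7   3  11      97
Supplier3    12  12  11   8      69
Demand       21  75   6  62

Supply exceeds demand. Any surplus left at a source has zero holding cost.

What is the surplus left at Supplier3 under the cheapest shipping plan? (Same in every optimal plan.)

An optimal plan:
  Supplier1→X: 2 × £6 = £12
  Supplier2→W: 18 × £8 = £144
  Supplier2→X: 73 × £7 = £511
  Supplier2→Y: 6 × £3 = £18
  Supplier3→W: 3 × £12 = £36
  Supplier3→Z: 62 × £8 = £496
Total cost = £1217.
Supplier3 ships 65 of its 69, leaving 4.

4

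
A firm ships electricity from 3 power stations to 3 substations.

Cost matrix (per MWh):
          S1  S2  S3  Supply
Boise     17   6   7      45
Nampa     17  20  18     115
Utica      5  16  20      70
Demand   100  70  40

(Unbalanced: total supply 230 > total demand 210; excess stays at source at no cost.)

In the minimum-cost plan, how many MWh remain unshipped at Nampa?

20

Minimum-cost shipments:
  Boise–S2: 45 × 6 = 270
  Nampa–S1: 30 × 17 = 510
  Nampa–S2: 25 × 20 = 500
  Nampa–S3: 40 × 18 = 720
  Utica–S1: 70 × 5 = 350
Total cost = 2350.
Nampa ships 95 of its 115, leaving 20.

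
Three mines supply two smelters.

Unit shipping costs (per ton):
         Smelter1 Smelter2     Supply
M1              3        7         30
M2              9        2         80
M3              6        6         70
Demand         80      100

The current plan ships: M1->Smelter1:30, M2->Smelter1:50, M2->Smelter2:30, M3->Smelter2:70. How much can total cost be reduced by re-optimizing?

350

Current plan cost = 30·3 + 50·9 + 30·2 + 70·6 = 1020.
Optimal plan:
  M1->Smelter1: 30 × 3 = 90
  M2->Smelter2: 80 × 2 = 160
  M3->Smelter1: 50 × 6 = 300
  M3->Smelter2: 20 × 6 = 120
Optimal cost = 670.
Saving = 1020 − 670 = 350.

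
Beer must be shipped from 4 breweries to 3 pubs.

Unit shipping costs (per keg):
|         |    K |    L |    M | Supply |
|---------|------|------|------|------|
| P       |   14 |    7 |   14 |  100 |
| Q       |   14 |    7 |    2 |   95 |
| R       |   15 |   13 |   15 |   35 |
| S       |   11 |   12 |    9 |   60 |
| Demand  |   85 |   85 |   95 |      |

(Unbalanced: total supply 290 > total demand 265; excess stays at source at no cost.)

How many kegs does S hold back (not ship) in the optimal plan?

Minimum-cost shipments:
  P to K: 15 × 14 = 210
  P to L: 85 × 7 = 595
  Q to M: 95 × 2 = 190
  R to K: 10 × 15 = 150
  S to K: 60 × 11 = 660
Total cost = 1805.
S ships 60 of its 60, leaving 0.

0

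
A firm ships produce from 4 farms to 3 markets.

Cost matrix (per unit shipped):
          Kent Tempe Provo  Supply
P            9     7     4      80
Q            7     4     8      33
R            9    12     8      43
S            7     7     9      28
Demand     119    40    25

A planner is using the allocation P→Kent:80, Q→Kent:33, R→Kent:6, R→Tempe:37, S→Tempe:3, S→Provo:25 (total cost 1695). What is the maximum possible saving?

Current plan cost = 80·9 + 33·7 + 6·9 + 37·12 + 3·7 + 25·9 = 1695.
Optimal plan:
  P–Kent: 48 crates
  P–Tempe: 7 crates
  P–Provo: 25 crates
  Q–Tempe: 33 crates
  R–Kent: 43 crates
  S–Kent: 28 crates
Optimal cost = 1296.
Saving = 1695 − 1296 = 399.

399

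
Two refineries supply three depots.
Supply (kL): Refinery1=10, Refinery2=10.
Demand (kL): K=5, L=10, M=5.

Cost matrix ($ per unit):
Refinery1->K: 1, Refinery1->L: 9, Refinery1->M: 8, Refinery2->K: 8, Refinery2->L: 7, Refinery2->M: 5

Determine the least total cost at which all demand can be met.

110

A cheapest plan:
  Refinery1→K: 5 × $1 = $5
  Refinery1→L: 5 × $9 = $45
  Refinery2→L: 5 × $7 = $35
  Refinery2→M: 5 × $5 = $25
Total = 5 + 45 + 35 + 25 = $110.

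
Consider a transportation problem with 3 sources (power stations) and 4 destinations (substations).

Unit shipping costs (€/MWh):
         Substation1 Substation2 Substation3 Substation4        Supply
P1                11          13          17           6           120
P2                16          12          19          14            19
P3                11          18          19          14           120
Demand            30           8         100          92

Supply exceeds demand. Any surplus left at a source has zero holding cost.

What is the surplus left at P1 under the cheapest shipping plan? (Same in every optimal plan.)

Minimum-cost shipments:
  P1 to Substation3: 28 × €17 = €476
  P1 to Substation4: 92 × €6 = €552
  P2 to Substation2: 8 × €12 = €96
  P3 to Substation1: 30 × €11 = €330
  P3 to Substation3: 72 × €19 = €1368
Total cost = €2822.
P1 ships 120 of its 120, leaving 0.

0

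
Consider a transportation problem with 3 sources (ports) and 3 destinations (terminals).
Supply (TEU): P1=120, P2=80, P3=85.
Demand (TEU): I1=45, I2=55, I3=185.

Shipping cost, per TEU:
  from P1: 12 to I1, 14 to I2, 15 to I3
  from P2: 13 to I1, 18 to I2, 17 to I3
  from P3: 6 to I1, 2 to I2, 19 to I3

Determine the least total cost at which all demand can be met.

Optimal allocation:
  P1 to I3: 120 TEU
  P2 to I1: 15 TEU
  P2 to I3: 65 TEU
  P3 to I1: 30 TEU
  P3 to I2: 55 TEU
Total cost = 3390.
(Supply check: P1 ships 120; P2 ships 80; P3 ships 85.)

3390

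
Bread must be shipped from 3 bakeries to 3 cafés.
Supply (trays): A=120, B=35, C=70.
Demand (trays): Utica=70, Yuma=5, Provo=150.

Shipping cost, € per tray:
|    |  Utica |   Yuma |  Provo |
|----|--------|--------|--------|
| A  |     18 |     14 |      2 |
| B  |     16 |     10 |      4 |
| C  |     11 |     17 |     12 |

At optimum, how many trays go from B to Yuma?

5

Optimal shipments:
  A->Provo: 120 × €2 = €240
  B->Yuma: 5 × €10 = €50
  B->Provo: 30 × €4 = €120
  C->Utica: 70 × €11 = €770
Total cost = €1180.
So B→Yuma carries 5 trays.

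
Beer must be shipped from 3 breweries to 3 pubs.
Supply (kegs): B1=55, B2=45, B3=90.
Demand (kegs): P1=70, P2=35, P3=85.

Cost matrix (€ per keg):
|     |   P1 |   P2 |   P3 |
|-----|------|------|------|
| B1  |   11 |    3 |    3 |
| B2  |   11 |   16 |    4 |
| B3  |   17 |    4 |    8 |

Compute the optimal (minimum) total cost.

1440

A cheapest plan:
  B1->P1: 25 × €11 = €275
  B1->P3: 30 × €3 = €90
  B2->P1: 45 × €11 = €495
  B3->P2: 35 × €4 = €140
  B3->P3: 55 × €8 = €440
Total = 275 + 90 + 495 + 140 + 440 = €1440.
(Supply check: B1 ships 55; B2 ships 45; B3 ships 90.)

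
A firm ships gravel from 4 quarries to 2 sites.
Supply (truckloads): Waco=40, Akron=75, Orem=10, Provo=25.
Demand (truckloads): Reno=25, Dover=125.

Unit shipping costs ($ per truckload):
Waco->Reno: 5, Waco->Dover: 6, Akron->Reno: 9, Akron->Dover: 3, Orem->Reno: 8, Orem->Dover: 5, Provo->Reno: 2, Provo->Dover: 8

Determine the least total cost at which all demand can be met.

Optimal allocation:
  Waco->Dover: 40 × $6 = $240
  Akron->Dover: 75 × $3 = $225
  Orem->Dover: 10 × $5 = $50
  Provo->Reno: 25 × $2 = $50
Total = 240 + 225 + 50 + 50 = $565.

565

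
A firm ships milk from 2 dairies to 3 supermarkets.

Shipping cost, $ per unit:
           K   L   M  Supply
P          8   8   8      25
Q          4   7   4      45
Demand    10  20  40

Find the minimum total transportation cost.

A cheapest plan:
  P→L: 20 × $8 = $160
  P→M: 5 × $8 = $40
  Q→K: 10 × $4 = $40
  Q→M: 35 × $4 = $140
Total = 160 + 40 + 40 + 140 = $380.

380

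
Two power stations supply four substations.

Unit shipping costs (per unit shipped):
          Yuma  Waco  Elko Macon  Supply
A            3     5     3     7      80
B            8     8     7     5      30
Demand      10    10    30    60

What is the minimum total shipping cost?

530

A cheapest plan:
  A->Yuma: 10 × 3 = 30
  A->Waco: 10 × 5 = 50
  A->Elko: 30 × 3 = 90
  A->Macon: 30 × 7 = 210
  B->Macon: 30 × 5 = 150
Total = 30 + 50 + 90 + 210 + 150 = 530.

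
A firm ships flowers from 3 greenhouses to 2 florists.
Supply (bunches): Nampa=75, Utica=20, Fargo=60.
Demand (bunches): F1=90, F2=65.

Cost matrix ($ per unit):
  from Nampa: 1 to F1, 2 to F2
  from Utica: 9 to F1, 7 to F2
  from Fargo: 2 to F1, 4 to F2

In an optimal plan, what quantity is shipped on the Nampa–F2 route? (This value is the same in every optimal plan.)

45

Optimal shipments:
  Nampa->F1: 30 × $1 = $30
  Nampa->F2: 45 × $2 = $90
  Utica->F2: 20 × $7 = $140
  Fargo->F1: 60 × $2 = $120
Total cost = $380.
So Nampa→F2 carries 45 bunches.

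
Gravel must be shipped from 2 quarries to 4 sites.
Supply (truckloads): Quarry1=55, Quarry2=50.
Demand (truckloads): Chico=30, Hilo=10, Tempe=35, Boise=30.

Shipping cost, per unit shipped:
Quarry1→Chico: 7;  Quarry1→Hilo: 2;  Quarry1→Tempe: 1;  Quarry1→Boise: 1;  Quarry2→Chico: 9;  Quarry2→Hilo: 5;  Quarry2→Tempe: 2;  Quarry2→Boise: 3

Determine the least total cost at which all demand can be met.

An optimal shipping plan:
  Quarry1→Chico: 30 truckloads
  Quarry1→Hilo: 10 truckloads
  Quarry1→Boise: 15 truckloads
  Quarry2→Tempe: 35 truckloads
  Quarry2→Boise: 15 truckloads
Total cost = 360.

360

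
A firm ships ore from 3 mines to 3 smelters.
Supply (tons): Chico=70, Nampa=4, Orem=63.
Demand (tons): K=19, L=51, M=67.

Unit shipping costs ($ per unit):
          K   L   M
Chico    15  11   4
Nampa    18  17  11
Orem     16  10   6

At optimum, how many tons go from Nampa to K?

4

The minimum-cost plan:
  Chico→K: 3 tons
  Chico→M: 67 tons
  Nampa→K: 4 tons
  Orem→K: 12 tons
  Orem→L: 51 tons
Total cost = $1087.
So Nampa→K carries 4 tons.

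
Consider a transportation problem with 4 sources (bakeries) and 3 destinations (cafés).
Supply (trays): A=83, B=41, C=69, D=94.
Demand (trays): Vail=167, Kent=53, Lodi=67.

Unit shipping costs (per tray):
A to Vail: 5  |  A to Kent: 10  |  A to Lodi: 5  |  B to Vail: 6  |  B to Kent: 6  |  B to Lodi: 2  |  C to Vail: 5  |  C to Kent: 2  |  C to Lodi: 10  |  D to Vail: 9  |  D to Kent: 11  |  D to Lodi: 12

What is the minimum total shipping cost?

Optimal allocation:
  A to Vail: 57 × 5 = 285
  A to Lodi: 26 × 5 = 130
  B to Lodi: 41 × 2 = 82
  C to Vail: 16 × 5 = 80
  C to Kent: 53 × 2 = 106
  D to Vail: 94 × 9 = 846
Total = 285 + 130 + 82 + 80 + 106 + 846 = 1529.

1529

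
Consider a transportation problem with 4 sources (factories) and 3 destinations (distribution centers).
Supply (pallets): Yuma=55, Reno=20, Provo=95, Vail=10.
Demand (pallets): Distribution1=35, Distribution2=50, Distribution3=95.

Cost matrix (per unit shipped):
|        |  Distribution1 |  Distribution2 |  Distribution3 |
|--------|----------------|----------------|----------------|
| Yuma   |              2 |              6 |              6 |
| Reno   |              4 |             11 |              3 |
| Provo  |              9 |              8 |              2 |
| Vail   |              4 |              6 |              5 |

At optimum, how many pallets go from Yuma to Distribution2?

Optimal shipments:
  Yuma to Distribution1: 15 pallets
  Yuma to Distribution2: 40 pallets
  Reno to Distribution1: 20 pallets
  Provo to Distribution3: 95 pallets
  Vail to Distribution2: 10 pallets
Total cost = 600.
So Yuma→Distribution2 carries 40 pallets.

40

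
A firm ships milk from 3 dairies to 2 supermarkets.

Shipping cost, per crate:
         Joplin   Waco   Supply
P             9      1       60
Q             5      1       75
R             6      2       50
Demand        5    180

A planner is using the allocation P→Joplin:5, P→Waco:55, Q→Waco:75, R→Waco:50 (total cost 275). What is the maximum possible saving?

Current plan cost = 5·9 + 55·1 + 75·1 + 50·2 = 275.
Optimal plan:
  P–Waco: 60 × 1 = 60
  Q–Joplin: 5 × 5 = 25
  Q–Waco: 70 × 1 = 70
  R–Waco: 50 × 2 = 100
Optimal cost = 255.
Saving = 275 − 255 = 20.

20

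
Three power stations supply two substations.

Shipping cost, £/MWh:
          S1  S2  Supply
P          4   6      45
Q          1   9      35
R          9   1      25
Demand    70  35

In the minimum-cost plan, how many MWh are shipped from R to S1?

Solving gives:
  P->S1: 35 × £4 = £140
  P->S2: 10 × £6 = £60
  Q->S1: 35 × £1 = £35
  R->S2: 25 × £1 = £25
Total cost = £260.
The route R→S1 is not used.

0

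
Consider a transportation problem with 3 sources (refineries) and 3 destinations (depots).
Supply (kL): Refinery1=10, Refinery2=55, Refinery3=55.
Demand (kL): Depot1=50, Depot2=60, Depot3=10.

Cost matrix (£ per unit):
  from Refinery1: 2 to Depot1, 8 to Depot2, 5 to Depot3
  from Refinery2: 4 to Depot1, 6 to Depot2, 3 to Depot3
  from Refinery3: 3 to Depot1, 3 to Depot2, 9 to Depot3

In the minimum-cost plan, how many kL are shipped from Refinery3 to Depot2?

55

Optimal shipments:
  Refinery1→Depot1: 10 × £2 = £20
  Refinery2→Depot1: 40 × £4 = £160
  Refinery2→Depot2: 5 × £6 = £30
  Refinery2→Depot3: 10 × £3 = £30
  Refinery3→Depot2: 55 × £3 = £165
Total cost = £405.
So Refinery3→Depot2 carries 55 kL.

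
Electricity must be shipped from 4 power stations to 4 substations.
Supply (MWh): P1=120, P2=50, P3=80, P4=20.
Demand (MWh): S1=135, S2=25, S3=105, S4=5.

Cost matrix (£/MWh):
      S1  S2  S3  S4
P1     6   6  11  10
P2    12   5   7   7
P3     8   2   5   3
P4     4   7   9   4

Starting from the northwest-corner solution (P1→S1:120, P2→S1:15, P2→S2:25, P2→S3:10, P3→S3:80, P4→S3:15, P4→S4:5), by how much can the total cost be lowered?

175

Current plan cost = 120·6 + 15·12 + 25·5 + 10·7 + 80·5 + 15·9 + 5·4 = £1650.
Optimal plan:
  P1–S1: 120 × £6 = £720
  P2–S3: 50 × £7 = £350
  P3–S2: 25 × £2 = £50
  P3–S3: 55 × £5 = £275
  P4–S1: 15 × £4 = £60
  P4–S4: 5 × £4 = £20
Optimal cost = £1475.
Saving = 1650 − 1475 = £175.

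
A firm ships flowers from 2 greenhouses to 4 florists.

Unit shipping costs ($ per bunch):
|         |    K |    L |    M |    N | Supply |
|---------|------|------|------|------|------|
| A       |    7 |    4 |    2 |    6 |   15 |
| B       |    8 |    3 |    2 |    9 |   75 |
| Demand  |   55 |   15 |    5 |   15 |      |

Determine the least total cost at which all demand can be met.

585

A cheapest plan:
  A→N: 15 × $6 = $90
  B→K: 55 × $8 = $440
  B→L: 15 × $3 = $45
  B→M: 5 × $2 = $10
Total = 90 + 440 + 45 + 10 = $585.
(Supply check: A ships 15; B ships 75.)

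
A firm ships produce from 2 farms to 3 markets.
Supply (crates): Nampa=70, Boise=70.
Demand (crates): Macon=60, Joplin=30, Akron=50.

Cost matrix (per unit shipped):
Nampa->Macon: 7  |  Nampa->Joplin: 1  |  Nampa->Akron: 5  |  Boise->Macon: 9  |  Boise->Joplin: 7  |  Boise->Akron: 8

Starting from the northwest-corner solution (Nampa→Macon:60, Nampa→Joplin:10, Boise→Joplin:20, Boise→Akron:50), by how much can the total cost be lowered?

Current plan cost = 60·7 + 10·1 + 20·7 + 50·8 = 970.
Optimal plan:
  Nampa→Joplin: 30 crates
  Nampa→Akron: 40 crates
  Boise→Macon: 60 crates
  Boise→Akron: 10 crates
Optimal cost = 850.
Saving = 970 − 850 = 120.

120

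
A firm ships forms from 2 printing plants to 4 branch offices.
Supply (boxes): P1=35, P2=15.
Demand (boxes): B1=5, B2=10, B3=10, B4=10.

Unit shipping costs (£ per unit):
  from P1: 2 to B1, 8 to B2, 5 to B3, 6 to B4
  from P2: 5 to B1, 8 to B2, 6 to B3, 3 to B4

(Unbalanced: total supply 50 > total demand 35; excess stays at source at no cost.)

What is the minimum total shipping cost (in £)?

170

An optimal shipping plan:
  P1→B1: 5 × £2 = £10
  P1→B2: 10 × £8 = £80
  P1→B3: 10 × £5 = £50
  P2→B4: 10 × £3 = £30
Total = 10 + 80 + 50 + 30 = £170.
(Supply check: P1 ships 25; P2 ships 10.)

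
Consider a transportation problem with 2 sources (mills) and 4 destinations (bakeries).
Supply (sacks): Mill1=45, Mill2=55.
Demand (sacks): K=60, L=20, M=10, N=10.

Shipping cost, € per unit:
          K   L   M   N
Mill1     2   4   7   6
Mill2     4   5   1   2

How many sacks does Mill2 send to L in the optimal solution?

20

Solving gives:
  Mill1–K: 45 × €2 = €90
  Mill2–K: 15 × €4 = €60
  Mill2–L: 20 × €5 = €100
  Mill2–M: 10 × €1 = €10
  Mill2–N: 10 × €2 = €20
Total cost = €280.
So Mill2→L carries 20 sacks.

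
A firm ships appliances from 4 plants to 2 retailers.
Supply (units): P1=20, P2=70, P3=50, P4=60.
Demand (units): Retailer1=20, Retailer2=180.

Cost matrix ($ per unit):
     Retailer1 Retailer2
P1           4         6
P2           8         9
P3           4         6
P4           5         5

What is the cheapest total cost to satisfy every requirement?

An optimal shipping plan:
  P1 to Retailer2: 20 × $6 = $120
  P2 to Retailer2: 70 × $9 = $630
  P3 to Retailer1: 20 × $4 = $80
  P3 to Retailer2: 30 × $6 = $180
  P4 to Retailer2: 60 × $5 = $300
Total = 120 + 630 + 80 + 180 + 300 = $1310.

1310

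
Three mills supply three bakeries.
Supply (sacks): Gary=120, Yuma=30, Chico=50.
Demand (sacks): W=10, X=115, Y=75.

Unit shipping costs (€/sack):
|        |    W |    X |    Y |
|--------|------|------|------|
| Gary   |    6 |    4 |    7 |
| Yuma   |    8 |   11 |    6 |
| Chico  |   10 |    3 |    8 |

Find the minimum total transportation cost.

A cheapest plan:
  Gary→W: 10 × €6 = €60
  Gary→X: 65 × €4 = €260
  Gary→Y: 45 × €7 = €315
  Yuma→Y: 30 × €6 = €180
  Chico→X: 50 × €3 = €150
Total = 60 + 260 + 315 + 180 + 150 = €965.
(Supply check: Gary ships 120; Yuma ships 30; Chico ships 50.)

965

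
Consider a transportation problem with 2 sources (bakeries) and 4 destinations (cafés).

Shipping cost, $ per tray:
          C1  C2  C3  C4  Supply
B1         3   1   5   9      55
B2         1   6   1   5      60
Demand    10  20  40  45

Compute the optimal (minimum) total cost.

Optimal allocation:
  B1->C1: 10 × $3 = $30
  B1->C2: 20 × $1 = $20
  B1->C3: 25 × $5 = $125
  B2->C3: 15 × $1 = $15
  B2->C4: 45 × $5 = $225
Total = 30 + 20 + 125 + 15 + 225 = $415.

415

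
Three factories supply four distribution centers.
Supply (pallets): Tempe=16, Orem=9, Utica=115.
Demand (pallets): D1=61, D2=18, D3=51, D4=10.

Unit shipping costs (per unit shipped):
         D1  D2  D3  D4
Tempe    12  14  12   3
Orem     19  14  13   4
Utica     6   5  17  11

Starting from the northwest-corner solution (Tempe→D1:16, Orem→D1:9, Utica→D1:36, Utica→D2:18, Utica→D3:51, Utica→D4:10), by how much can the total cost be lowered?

Current plan cost = 16·12 + 9·19 + 36·6 + 18·5 + 51·17 + 10·11 = 1646.
Optimal plan:
  Tempe→D3: 6 × 12 = 72
  Tempe→D4: 10 × 3 = 30
  Orem→D3: 9 × 13 = 117
  Utica→D1: 61 × 6 = 366
  Utica→D2: 18 × 5 = 90
  Utica→D3: 36 × 17 = 612
Optimal cost = 1287.
Saving = 1646 − 1287 = 359.

359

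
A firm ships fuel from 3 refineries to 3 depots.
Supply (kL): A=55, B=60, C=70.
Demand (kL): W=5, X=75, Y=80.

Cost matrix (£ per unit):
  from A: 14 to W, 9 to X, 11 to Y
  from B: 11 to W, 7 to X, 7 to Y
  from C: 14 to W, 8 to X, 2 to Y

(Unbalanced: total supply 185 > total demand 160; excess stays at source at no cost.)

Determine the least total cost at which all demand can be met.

One minimum-cost allocation:
  A->X: 30 kL
  B->W: 5 kL
  B->X: 45 kL
  B->Y: 10 kL
  C->Y: 70 kL
Total cost = £850.

850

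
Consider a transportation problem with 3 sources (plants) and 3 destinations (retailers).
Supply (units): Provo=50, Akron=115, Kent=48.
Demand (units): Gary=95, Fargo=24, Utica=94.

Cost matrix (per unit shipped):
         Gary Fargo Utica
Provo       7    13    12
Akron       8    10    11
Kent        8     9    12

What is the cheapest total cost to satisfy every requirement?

1960

Optimal allocation:
  Provo to Gary: 50 × 7 = 350
  Akron to Gary: 21 × 8 = 168
  Akron to Utica: 94 × 11 = 1034
  Kent to Gary: 24 × 8 = 192
  Kent to Fargo: 24 × 9 = 216
Total = 350 + 168 + 1034 + 192 + 216 = 1960.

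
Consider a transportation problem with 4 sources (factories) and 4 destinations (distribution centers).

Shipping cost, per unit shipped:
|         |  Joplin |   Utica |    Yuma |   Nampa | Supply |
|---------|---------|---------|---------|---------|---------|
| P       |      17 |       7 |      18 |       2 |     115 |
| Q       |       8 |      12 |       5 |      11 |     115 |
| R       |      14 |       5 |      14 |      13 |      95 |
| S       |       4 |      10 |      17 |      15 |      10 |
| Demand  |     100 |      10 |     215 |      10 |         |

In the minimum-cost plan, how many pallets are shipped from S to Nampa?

The minimum-cost plan:
  P->Joplin: 90 × 17 = 1530
  P->Utica: 10 × 7 = 70
  P->Yuma: 5 × 18 = 90
  P->Nampa: 10 × 2 = 20
  Q->Yuma: 115 × 5 = 575
  R->Yuma: 95 × 14 = 1330
  S->Joplin: 10 × 4 = 40
Total cost = 3655.
The route S→Nampa is not used.

0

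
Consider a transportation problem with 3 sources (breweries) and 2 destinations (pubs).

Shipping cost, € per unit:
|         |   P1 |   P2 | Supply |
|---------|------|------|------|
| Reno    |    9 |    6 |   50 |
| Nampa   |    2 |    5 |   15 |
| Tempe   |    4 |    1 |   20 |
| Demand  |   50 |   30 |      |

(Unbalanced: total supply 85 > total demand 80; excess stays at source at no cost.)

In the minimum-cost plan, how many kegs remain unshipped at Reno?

An optimal plan:
  Reno→P1: 15 kegs
  Reno→P2: 30 kegs
  Nampa→P1: 15 kegs
  Tempe→P1: 20 kegs
Total cost = €425.
Reno ships 45 of its 50, leaving 5.

5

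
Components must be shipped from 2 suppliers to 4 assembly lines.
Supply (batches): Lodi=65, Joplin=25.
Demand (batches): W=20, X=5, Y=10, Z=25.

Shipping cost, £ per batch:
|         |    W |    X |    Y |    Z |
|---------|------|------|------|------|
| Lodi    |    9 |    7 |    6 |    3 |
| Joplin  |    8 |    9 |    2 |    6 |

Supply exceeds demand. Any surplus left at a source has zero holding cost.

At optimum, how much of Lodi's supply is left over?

Minimum-cost shipments:
  Lodi to W: 5 × £9 = £45
  Lodi to X: 5 × £7 = £35
  Lodi to Z: 25 × £3 = £75
  Joplin to W: 15 × £8 = £120
  Joplin to Y: 10 × £2 = £20
Total cost = £295.
Lodi ships 35 of its 65, leaving 30.

30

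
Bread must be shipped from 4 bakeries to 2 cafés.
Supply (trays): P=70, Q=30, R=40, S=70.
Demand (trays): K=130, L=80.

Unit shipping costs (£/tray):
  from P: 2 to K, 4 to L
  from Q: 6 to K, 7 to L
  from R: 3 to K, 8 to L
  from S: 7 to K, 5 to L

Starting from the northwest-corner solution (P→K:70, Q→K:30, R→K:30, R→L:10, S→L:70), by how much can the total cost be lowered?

Current plan cost = 70·2 + 30·6 + 30·3 + 10·8 + 70·5 = £840.
Optimal plan:
  P–K: 70 × £2 = £140
  Q–K: 20 × £6 = £120
  Q–L: 10 × £7 = £70
  R–K: 40 × £3 = £120
  S–L: 70 × £5 = £350
Optimal cost = £800.
Saving = 840 − 800 = £40.

40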